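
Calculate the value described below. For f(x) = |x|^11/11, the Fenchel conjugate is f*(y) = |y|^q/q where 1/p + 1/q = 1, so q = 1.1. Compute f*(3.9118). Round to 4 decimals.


The conjugate exponent q satisfies 1/p + 1/q = 1.
p = 11, so q = 11/(11 - 1) = 1.1
|y|^q = 3.9118^1.1 = 4.4835
f*(3.9118) = 4.4835 / 1.1 = 4.0759


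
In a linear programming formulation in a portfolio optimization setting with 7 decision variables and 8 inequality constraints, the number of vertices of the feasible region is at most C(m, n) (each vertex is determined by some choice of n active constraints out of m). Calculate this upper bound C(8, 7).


Each vertex corresponds to some choice of n active constraints out of m, so the number of vertices is at most C(m, n) = m! / (n!(m-n)!).
m = 8, n = 7
Numerator: 8 * 7 * 6 * 5 * 4 * 3 * 2
Denominator: 7! = 5040
C(8, 7) = 8


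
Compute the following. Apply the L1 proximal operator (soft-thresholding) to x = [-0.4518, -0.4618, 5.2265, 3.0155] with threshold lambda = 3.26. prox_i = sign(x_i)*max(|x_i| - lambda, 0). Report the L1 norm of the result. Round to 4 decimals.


Soft-thresholding with lambda = 3.26:
prox(-0.4518) = sign(-0.4518)*max(|-0.4518| - 3.26, 0) = 0.0
prox(-0.4618) = sign(-0.4618)*max(|-0.4618| - 3.26, 0) = 0.0
prox(5.2265) = sign(5.2265)*max(|5.2265| - 3.26, 0) = 1.9665
prox(3.0155) = sign(3.0155)*max(|3.0155| - 3.26, 0) = 0.0
prox(x) = [0.0, 0.0, 1.9665, 0.0]
||prox(x)||_1 = 0.0 + 0.0 + 1.9665 + 0.0 = 1.9665


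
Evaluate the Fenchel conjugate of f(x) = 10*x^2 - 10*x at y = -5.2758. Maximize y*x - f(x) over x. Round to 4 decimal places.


f*(y) = sup_x {y*x - a*x^2 - b*x} = sup_x {(y-b)*x - a*x^2}
FOC: (y - b) - 2a*x = 0 => x* = (y - b)/(2a)
x* = (-5.2758 + 10)/(2*10) = 0.2362
f*(-5.2758) = (y-b)^2/(4a) = (-5.2758 + 10)^2/(4*10)
= 22.3181/40 = 0.558


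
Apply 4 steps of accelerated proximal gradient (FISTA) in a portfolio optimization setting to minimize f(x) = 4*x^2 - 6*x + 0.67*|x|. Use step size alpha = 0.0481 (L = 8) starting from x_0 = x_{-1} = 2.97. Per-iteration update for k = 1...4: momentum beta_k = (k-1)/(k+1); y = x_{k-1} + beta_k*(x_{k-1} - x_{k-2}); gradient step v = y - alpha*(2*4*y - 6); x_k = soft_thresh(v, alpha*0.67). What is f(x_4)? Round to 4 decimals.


FISTA on f(x) = 4*x^2 - 6*x + 0.67*|x|
L = 8, alpha = 0.0481
Iteration 1: beta = 0.0, y = 2.97 + 0.0*(2.97 - 2.97) = 2.97
  grad(y) = 17.76, v = y - alpha*grad = 2.1157
  prox(v) = soft_thresh(2.1157, 0.0322) = 2.0835
Iteration 2: beta = 0.3333, y = 2.0835 + 0.3333*(2.0835 - 2.97) = 1.788
  grad(y) = 8.3042, v = y - alpha*grad = 1.3886
  prox(v) = soft_thresh(1.3886, 0.0322) = 1.3564
Iteration 3: beta = 0.5, y = 1.3564 + 0.5*(1.3564 - 2.0835) = 0.9928
  grad(y) = 1.9423, v = y - alpha*grad = 0.8994
  prox(v) = soft_thresh(0.8994, 0.0322) = 0.8671
Iteration 4: beta = 0.6, y = 0.8671 + 0.6*(0.8671 - 1.3564) = 0.5736
  grad(y) = -1.4112, v = y - alpha*grad = 0.6415
  prox(v) = soft_thresh(0.6415, 0.0322) = 0.6093
f(x_4) = 4*0.6093^2 - 6*0.6093 + 0.67*|0.6093| = -1.7626


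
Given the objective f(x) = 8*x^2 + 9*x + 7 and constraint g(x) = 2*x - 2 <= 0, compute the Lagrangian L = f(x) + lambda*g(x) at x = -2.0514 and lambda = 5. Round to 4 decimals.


Step 1: Evaluate f(x).
f(-2.0514) = 8*(-2.0514)^2 + 9*(-2.0514) + 7 = 22.2033
Step 2: Evaluate g(x).
g(-2.0514) = 2*-2.0514 - 2 = -6.1028
Step 3: Compute Lagrangian.
L = 22.2033 + 5*-6.1028 = -8.3107


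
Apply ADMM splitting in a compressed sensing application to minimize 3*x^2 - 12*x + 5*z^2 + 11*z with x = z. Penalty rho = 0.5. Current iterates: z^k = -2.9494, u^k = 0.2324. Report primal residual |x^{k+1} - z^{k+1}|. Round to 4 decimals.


ADMM iteration with rho = 0.5, z^k = -2.9494, u^k = 0.2324
Step 1: x-update.
Minimize 3*x^2 - 12*x + (0.5/2)*(x + 2.9494 + 0.2324)^2
FOC: (2*3 + 0.5)*x = 12 + 0.5*(-2.9494 - 0.2324)
x^{k+1} = 1.6014
Step 2: z-update.
Minimize 5*z^2 + 11*z + (0.5/2)*(1.6014 - z + 0.2324)^2
FOC: (2*5 + 0.5)*z = -11 + 0.5*(1.6014 + 0.2324)
z^{k+1} = -0.9603
Step 3: u-update.
u^{k+1} = 0.2324 + 1.6014 + 0.9603 = 2.7941
Step 4: Primal residual = |1.6014 + 0.9603| = 2.5617


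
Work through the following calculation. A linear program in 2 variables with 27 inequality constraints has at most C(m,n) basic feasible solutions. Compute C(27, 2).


Each vertex corresponds to some choice of n active constraints out of m, so the number of vertices is at most C(m, n) = m! / (n!(m-n)!).
m = 27, n = 2
Numerator: 27 * 26
Denominator: 2! = 2
C(27, 2) = 351


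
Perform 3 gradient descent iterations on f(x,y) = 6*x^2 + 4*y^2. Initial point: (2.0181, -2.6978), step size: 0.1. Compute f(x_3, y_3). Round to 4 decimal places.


Gradient descent on f(x,y) = 6*x^2 + 4*y^2.
Starting point: (2.0181, -2.6978), alpha = 0.1
Step 1: grad_x = 2*6*2.0181 = 24.2172, grad_y = 2*4*-2.6978 = -21.5824
  x_1 = 2.0181 - 0.1*24.2172 = -0.4036
  y_1 = -2.6978 - 0.1*-21.5824 = -0.5396
Step 2: grad_x = 2*6*-0.4036 = -4.8434, grad_y = 2*4*-0.5396 = -4.3165
  x_2 = -0.4036 - 0.1*-4.8434 = 0.0807
  y_2 = -0.5396 - 0.1*-4.3165 = -0.1079
Step 3: grad_x = 2*6*0.0807 = 0.9687, grad_y = 2*4*-0.1079 = -0.8633
  x_3 = 0.0807 - 0.1*0.9687 = -0.0161
  y_3 = -0.1079 - 0.1*-0.8633 = -0.0216
f(-0.0161, -0.0216) = 6*(-0.0161)^2 + 4*(-0.0216)^2 = 0.0034


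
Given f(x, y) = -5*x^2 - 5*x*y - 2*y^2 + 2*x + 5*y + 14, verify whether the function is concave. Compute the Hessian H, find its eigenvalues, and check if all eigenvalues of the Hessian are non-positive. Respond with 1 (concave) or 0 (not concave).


The Hessian of f(x,y) = -5*x^2 - 5*x*y - 2*y^2 + 2*x + 5*y + 14 is:
H = [[-10, -5], [-5, -4]]
Trace = -10 - 4 = -14
Determinant = -10*-4 - (-5)^2 = 15
Discriminant = (-14)^2 - 4*15 = 136.0
Eigenvalues: lambda_1 = -12.831, lambda_2 = -1.169
The function is concave.

1


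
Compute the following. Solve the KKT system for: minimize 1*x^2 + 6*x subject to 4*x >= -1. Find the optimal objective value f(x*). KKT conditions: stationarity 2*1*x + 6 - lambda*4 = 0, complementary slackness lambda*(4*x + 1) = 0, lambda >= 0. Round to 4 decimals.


Step 1: Try lambda = 0 (constraint inactive).
x_unc = -6/(2*1) = -3.0
Check: 4*-3.0 = -12.0 < -1 -- violated!
Step 2: Constraint must be active: 4*x = -1
x* = -1/4 = -0.25
lambda = (2*1*(-0.25) + 6)/4 = 1.375
Step 3: Compute optimal value.
f(x*) = 1*(-0.25)^2 + 6*(-0.25) = -1.4375


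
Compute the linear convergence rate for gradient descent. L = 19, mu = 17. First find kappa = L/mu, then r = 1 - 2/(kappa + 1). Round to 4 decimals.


Step 1: Compute the condition number.
kappa = L/mu = 19/17 = 1.1176
Step 2: Compute the convergence rate.
r = 1 - 2/(kappa + 1) = 1 - 2*mu/(L + mu) = (L - mu)/(L + mu) = 2/36 = 0.0556


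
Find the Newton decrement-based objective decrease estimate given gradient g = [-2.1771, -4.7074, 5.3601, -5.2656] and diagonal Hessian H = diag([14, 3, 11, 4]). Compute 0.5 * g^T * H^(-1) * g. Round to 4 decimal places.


Step 1: H is diagonal, so H^(-1) * g = [-0.1555, -1.5691, 0.4873, -1.3164].
Step 2: g^T H^(-1) g = sum_i g_i^2 / H_ii
  = (-2.1771)^2/14 + (-4.7074)^2/3 + (5.3601)^2/11 + (-5.2656)^2/4
  = 0.3386 + 7.3865 + 2.6119 + 6.9316 = 17.2686
Step 3: Objective decrease = 0.5 * g^T H^(-1) g = 8.6343


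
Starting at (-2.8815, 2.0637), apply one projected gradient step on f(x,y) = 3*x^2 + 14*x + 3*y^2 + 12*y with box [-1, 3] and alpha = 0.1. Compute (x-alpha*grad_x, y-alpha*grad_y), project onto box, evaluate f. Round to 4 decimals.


Step 1: Compute gradient at (-2.8815, 2.0637).
grad_x = 2*3*-2.8815 + 14 = -3.289
grad_y = 2*3*2.0637 + 12 = 24.3822
Step 2: Gradient step.
x_raw = -2.8815 - 0.1*-3.289 = -2.5526
y_raw = 2.0637 - 0.1*24.3822 = -0.3745
Step 3: Project onto [-1, 3].
x_proj = clip(-2.5526) = -1.0
y_proj = clip(-0.3745) = -0.3745
Step 4: Evaluate f.
f(-1.0, -0.3745) = -15.0734


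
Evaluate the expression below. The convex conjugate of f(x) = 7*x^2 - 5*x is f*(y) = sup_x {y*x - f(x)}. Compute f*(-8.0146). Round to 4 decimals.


f*(y) = sup_x {y*x - a*x^2 - b*x} = sup_x {(y-b)*x - a*x^2}
FOC: (y - b) - 2a*x = 0 => x* = (y - b)/(2a)
x* = (-8.0146 + 5)/(2*7) = -0.2153
f*(-8.0146) = (y-b)^2/(4a) = (-8.0146 + 5)^2/(4*7)
= 9.0878/28 = 0.3246


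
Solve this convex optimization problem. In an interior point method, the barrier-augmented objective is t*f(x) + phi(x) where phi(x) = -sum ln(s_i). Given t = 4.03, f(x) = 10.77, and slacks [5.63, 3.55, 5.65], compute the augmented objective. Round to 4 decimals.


Step 1: Compute log-barrier.
ln values: [1.7281, 1.2669, 1.7317]
phi = -(1.7281 + 1.2669 + 1.7317) = -4.7267
Step 2: Compute augmented objective.
t*f(x) = 4.03*10.77 = 43.4031
Total = 43.4031 - 4.7267 = 38.6764


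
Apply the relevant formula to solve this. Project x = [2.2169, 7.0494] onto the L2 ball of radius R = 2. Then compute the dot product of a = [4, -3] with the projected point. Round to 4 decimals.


Step 1: Compute ||x|| (intermediates to 6 decimals).
||x|| = sqrt(2.2169^2 + 7.0494^2) = 7.389769
Step 2: Project.
Since ||x|| > R, scale = R/||x|| = 2/7.389769 = 0.270644, proj(x) = scale * x
proj(x) = [0.599991, 1.907878]
Step 3: Dot product.
a^T * proj(x) = 4*0.599991 - 3*1.907878 = -3.3237


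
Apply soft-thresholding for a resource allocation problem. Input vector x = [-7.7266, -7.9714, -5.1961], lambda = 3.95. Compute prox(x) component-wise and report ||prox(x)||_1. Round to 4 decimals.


Soft-thresholding with lambda = 3.95:
prox(-7.7266) = sign(-7.7266)*max(|-7.7266| - 3.95, 0) = -3.7766
prox(-7.9714) = sign(-7.9714)*max(|-7.9714| - 3.95, 0) = -4.0214
prox(-5.1961) = sign(-5.1961)*max(|-5.1961| - 3.95, 0) = -1.2461
prox(x) = [-3.7766, -4.0214, -1.2461]
||prox(x)||_1 = 3.7766 + 4.0214 + 1.2461 = 9.0441


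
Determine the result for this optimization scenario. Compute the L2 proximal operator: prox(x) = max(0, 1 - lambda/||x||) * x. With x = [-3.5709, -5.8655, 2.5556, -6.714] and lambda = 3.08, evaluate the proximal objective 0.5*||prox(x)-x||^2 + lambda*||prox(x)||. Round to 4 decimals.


Step 1: Compute ||x||.
||x|| = 9.938
Step 2: Compute scaling factor.
scale = max(0, 1 - 3.08/9.938) = 0.6901
Step 3: prox(x) = [-2.4642, -4.0477, 1.7636, -4.6332]
||prox(x)|| = 6.858
Step 4: Proximal objective.
0.5*||prox-x||^2 = 4.7432
lambda*||prox|| = 21.1226
Total = 25.8659


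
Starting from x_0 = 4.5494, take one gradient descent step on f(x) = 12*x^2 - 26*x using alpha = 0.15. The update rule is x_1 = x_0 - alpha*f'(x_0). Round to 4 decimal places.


We compute the gradient at x_0 and apply the update.
f'(x) = 24*x - 26
f'(4.5494) = 24*4.5494 - 26 = 83.1856
x_1 = 4.5494 - 0.15*83.1856 = -7.9284


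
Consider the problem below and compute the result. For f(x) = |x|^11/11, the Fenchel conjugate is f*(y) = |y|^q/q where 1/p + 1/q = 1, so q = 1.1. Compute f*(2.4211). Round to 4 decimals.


The conjugate exponent q satisfies 1/p + 1/q = 1.
p = 11, so q = 11/(11 - 1) = 1.1
|y|^q = 2.4211^1.1 = 2.6449
f*(2.4211) = 2.6449 / 1.1 = 2.4045


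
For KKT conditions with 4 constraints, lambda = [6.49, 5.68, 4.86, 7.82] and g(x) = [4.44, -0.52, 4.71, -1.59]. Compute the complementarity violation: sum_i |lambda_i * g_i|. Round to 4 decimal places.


KKT complementary slackness check:
lambda_1 * g_1 = 6.49 * 4.44 = 28.8156
lambda_2 * g_2 = 5.68 * -0.52 = -2.9536
lambda_3 * g_3 = 4.86 * 4.71 = 22.8906
lambda_4 * g_4 = 7.82 * -1.59 = -12.4338
Total violation = 28.8156 + 2.9536 + 22.8906 + 12.4338 = 67.0936


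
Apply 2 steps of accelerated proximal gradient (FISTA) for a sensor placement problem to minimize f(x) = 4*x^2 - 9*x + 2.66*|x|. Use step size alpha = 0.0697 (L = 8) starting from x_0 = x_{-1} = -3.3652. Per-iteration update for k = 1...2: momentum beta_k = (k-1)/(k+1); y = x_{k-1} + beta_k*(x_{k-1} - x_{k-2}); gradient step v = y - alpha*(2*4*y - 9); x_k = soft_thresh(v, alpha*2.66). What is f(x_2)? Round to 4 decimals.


FISTA on f(x) = 4*x^2 - 9*x + 2.66*|x|
L = 8, alpha = 0.0697
Iteration 1: beta = 0.0, y = -3.3652 + 0.0*(-3.3652 + 3.3652) = -3.3652
  grad(y) = -35.9216, v = y - alpha*grad = -0.8615
  prox(v) = soft_thresh(-0.8615, 0.1854) = -0.6761
Iteration 2: beta = 0.3333, y = -0.6761 + 0.3333*(-0.6761 + 3.3652) = 0.2203
  grad(y) = -7.2375, v = y - alpha*grad = 0.7248
  prox(v) = soft_thresh(0.7248, 0.1854) = 0.5394
f(x_2) = 4*0.5394^2 - 9*0.5394 + 2.66*|0.5394| = -2.2559


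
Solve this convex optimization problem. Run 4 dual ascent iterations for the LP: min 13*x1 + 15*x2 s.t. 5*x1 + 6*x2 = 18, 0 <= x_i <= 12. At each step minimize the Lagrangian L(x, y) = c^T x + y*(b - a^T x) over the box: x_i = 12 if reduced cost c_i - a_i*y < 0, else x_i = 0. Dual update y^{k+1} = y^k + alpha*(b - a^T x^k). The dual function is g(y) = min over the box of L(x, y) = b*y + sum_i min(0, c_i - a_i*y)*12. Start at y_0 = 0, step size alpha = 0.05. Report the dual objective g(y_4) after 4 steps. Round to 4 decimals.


Dual ascent for LP: min 13*x1 + 15*x2, 5*x1 + 6*x2 = 18, 0 <= x_i <= 12
Step 1: y^k = 0.0, reduced costs: (13.0, 15.0)
  x^k = (0.0, 0.0), subgradient = b - a^T x = 18.0
  y^{k+1} = 0.0 + 0.05*18.0 = 0.9
Step 2: y^k = 0.9, reduced costs: (8.5, 9.6)
  x^k = (0.0, 0.0), subgradient = b - a^T x = 18.0
  y^{k+1} = 0.9 + 0.05*18.0 = 1.8
Step 3: y^k = 1.8, reduced costs: (4.0, 4.2)
  x^k = (0.0, 0.0), subgradient = b - a^T x = 18.0
  y^{k+1} = 1.8 + 0.05*18.0 = 2.7
Step 4: y^k = 2.7, reduced costs: (-0.5, -1.2)
  x^k = (12.0, 12.0), subgradient = b - a^T x = -114.0
  y^{k+1} = 2.7 + 0.05*-114.0 = -3.0
Dual objective at y_4 = -3.0: reduced costs (28.0, 33.0), box minimizer x = (0.0, 0.0)
g(y_4) = b*y + (c1 - a1*y)*x1 + (c2 - a2*y)*x2 = 18*(-3.0) + 28.0*0.0 + 33.0*0.0 = -54.0 + 0.0 + 0.0 = -54.0


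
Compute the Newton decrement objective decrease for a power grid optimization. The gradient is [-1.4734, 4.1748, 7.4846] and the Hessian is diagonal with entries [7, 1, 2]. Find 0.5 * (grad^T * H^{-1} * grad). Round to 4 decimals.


Step 1: H is diagonal, so H^(-1) * g = [-0.2105, 4.1748, 3.7423].
Step 2: g^T H^(-1) g = sum_i g_i^2 / H_ii
  = (-1.4734)^2/7 + (4.1748)^2/1 + (7.4846)^2/2
  = 0.3101 + 17.429 + 28.0096 = 45.7487
Step 3: Objective decrease = 0.5 * g^T H^(-1) g = 22.8744


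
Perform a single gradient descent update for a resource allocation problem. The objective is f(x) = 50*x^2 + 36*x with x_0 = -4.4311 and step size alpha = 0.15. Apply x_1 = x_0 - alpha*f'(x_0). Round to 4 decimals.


We compute the gradient at x_0 and apply the update.
f'(x) = 100*x + 36
f'(-4.4311) = 100*-4.4311 + 36 = -407.11
x_1 = -4.4311 - 0.15*-407.11 = 56.6354


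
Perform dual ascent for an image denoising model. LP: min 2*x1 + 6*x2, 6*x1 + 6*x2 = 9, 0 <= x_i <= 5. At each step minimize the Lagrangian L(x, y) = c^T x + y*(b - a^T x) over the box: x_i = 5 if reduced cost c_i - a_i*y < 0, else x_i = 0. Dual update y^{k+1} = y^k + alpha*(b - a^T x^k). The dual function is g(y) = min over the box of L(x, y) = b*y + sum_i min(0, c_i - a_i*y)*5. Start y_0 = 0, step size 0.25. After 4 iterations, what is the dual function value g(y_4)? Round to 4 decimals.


Dual ascent for LP: min 2*x1 + 6*x2, 6*x1 + 6*x2 = 9, 0 <= x_i <= 5
Step 1: y^k = 0.0, reduced costs: (2.0, 6.0)
  x^k = (0.0, 0.0), subgradient = b - a^T x = 9.0
  y^{k+1} = 0.0 + 0.25*9.0 = 2.25
Step 2: y^k = 2.25, reduced costs: (-11.5, -7.5)
  x^k = (5.0, 5.0), subgradient = b - a^T x = -51.0
  y^{k+1} = 2.25 + 0.25*-51.0 = -10.5
Step 3: y^k = -10.5, reduced costs: (65.0, 69.0)
  x^k = (0.0, 0.0), subgradient = b - a^T x = 9.0
  y^{k+1} = -10.5 + 0.25*9.0 = -8.25
Step 4: y^k = -8.25, reduced costs: (51.5, 55.5)
  x^k = (0.0, 0.0), subgradient = b - a^T x = 9.0
  y^{k+1} = -8.25 + 0.25*9.0 = -6.0
Dual objective at y_4 = -6.0: reduced costs (38.0, 42.0), box minimizer x = (0.0, 0.0)
g(y_4) = b*y + (c1 - a1*y)*x1 + (c2 - a2*y)*x2 = 9*(-6.0) + 38.0*0.0 + 42.0*0.0 = -54.0 + 0.0 + 0.0 = -54.0


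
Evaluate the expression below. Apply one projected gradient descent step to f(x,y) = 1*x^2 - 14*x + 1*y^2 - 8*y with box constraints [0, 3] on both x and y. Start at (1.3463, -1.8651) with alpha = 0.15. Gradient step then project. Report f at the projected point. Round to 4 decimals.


Step 1: Compute gradient at (1.3463, -1.8651).
grad_x = 2*1*1.3463 - 14 = -11.3074
grad_y = 2*1*-1.8651 - 8 = -11.7302
Step 2: Gradient step.
x_raw = 1.3463 - 0.15*-11.3074 = 3.0424
y_raw = -1.8651 - 0.15*-11.7302 = -0.1056
Step 3: Project onto [0, 3].
x_proj = clip(3.0424) = 3.0
y_proj = clip(-0.1056) = 0.0
Step 4: Evaluate f.
f(3.0, 0.0) = -33.0


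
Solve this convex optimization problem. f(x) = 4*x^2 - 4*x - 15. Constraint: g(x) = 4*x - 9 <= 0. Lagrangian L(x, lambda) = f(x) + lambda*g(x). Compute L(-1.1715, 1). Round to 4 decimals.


Step 1: Evaluate f(x).
f(-1.1715) = 4*(-1.1715)^2 - 4*(-1.1715) - 15 = -4.8244
Step 2: Evaluate g(x).
g(-1.1715) = 4*-1.1715 - 9 = -13.686
Step 3: Compute Lagrangian.
L = -4.8244 + 1*-13.686 = -18.5104


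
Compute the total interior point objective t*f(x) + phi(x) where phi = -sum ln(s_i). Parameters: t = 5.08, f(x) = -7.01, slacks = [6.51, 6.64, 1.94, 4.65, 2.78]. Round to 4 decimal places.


Step 1: Compute log-barrier.
ln values: [1.8733, 1.8931, 0.6627, 1.5369, 1.0225]
phi = -(1.8733 + 1.8931 + 0.6627 + 1.5369 + 1.0225) = -6.9885
Step 2: Compute augmented objective.
t*f(x) = 5.08*-7.01 = -35.6108
Total = -35.6108 - 6.9885 = -42.5993


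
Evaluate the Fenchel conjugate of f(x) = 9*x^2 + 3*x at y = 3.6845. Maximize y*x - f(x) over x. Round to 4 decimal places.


f*(y) = sup_x {y*x - a*x^2 - b*x} = sup_x {(y-b)*x - a*x^2}
FOC: (y - b) - 2a*x = 0 => x* = (y - b)/(2a)
x* = (3.6845 - 3)/(2*9) = 0.038
f*(3.6845) = (y-b)^2/(4a) = (3.6845 - 3)^2/(4*9)
= 0.4685/36 = 0.013


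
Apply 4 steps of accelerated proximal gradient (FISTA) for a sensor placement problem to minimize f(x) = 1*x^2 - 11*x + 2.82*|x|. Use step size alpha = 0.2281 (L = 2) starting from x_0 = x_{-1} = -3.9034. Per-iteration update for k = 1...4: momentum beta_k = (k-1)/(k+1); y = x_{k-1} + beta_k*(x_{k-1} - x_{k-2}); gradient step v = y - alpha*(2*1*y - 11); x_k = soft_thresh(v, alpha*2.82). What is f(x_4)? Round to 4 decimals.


FISTA on f(x) = 1*x^2 - 11*x + 2.82*|x|
L = 2, alpha = 0.2281
Iteration 1: beta = 0.0, y = -3.9034 + 0.0*(-3.9034 + 3.9034) = -3.9034
  grad(y) = -18.8068, v = y - alpha*grad = 0.3864
  prox(v) = soft_thresh(0.3864, 0.6432) = 0.0
Iteration 2: beta = 0.3333, y = 0.0 + 0.3333*(0.0 + 3.9034) = 1.3011
  grad(y) = -8.3977, v = y - alpha*grad = 3.2167
  prox(v) = soft_thresh(3.2167, 0.6432) = 2.5734
Iteration 3: beta = 0.5, y = 2.5734 + 0.5*(2.5734 - 0.0) = 3.8601
  grad(y) = -3.2798, v = y - alpha*grad = 4.6082
  prox(v) = soft_thresh(4.6082, 0.6432) = 3.965
Iteration 4: beta = 0.6, y = 3.965 + 0.6*(3.965 - 2.5734) = 4.7999
  grad(y) = -1.4001, v = y - alpha*grad = 5.1193
  prox(v) = soft_thresh(5.1193, 0.6432) = 4.4761
f(x_4) = 1*4.4761^2 - 11*4.4761 + 2.82*|4.4761| = -16.5791


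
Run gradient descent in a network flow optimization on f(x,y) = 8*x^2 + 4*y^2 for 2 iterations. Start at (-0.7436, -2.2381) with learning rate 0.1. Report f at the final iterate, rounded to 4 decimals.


Gradient descent on f(x,y) = 8*x^2 + 4*y^2.
Starting point: (-0.7436, -2.2381), alpha = 0.1
Step 1: grad_x = 2*8*-0.7436 = -11.8976, grad_y = 2*4*-2.2381 = -17.9048
  x_1 = -0.7436 - 0.1*-11.8976 = 0.4462
  y_1 = -2.2381 - 0.1*-17.9048 = -0.4476
Step 2: grad_x = 2*8*0.4462 = 7.1386, grad_y = 2*4*-0.4476 = -3.581
  x_2 = 0.4462 - 0.1*7.1386 = -0.2677
  y_2 = -0.4476 - 0.1*-3.581 = -0.0895
f(-0.2677, -0.0895) = 8*(-0.2677)^2 + 4*(-0.0895)^2 = 0.6053


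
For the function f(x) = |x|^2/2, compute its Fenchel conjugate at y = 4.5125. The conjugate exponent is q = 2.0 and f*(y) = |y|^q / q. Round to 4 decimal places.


The conjugate exponent q satisfies 1/p + 1/q = 1.
p = 2, so q = 2/(2 - 1) = 2.0
|y|^q = 4.5125^2.0 = 20.3627
f*(4.5125) = 20.3627 / 2.0 = 10.1813


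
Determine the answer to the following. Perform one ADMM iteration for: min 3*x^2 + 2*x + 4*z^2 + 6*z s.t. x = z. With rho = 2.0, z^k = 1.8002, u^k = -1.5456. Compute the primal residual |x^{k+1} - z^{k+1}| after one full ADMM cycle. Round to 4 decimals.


ADMM iteration with rho = 2.0, z^k = 1.8002, u^k = -1.5456
Step 1: x-update.
Minimize 3*x^2 + 2*x + (2.0/2)*(x - 1.8002 - 1.5456)^2
FOC: (2*3 + 2.0)*x = -2 + 2.0*(1.8002 + 1.5456)
x^{k+1} = 0.5865
Step 2: z-update.
Minimize 4*z^2 + 6*z + (2.0/2)*(0.5865 - z - 1.5456)^2
FOC: (2*4 + 2.0)*z = -6 + 2.0*(0.5865 - 1.5456)
z^{k+1} = -0.7918
Step 3: u-update.
u^{k+1} = -1.5456 + 0.5865 + 0.7918 = -0.1673
Step 4: Primal residual = |0.5865 + 0.7918| = 1.3783


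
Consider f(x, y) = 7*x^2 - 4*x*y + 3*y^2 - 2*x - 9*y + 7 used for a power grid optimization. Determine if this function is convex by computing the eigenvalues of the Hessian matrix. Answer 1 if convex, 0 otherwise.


The Hessian of f(x,y) = 7*x^2 - 4*x*y + 3*y^2 - 2*x - 9*y + 7 is:
H = [[14, -4], [-4, 6]]
Trace = 14 + 6 = 20
Determinant = 14*6 - (-4)^2 = 68
Discriminant = (20)^2 - 4*68 = 128.0
Eigenvalues: lambda_1 = 4.3431, lambda_2 = 15.6569
The function is convex.

1


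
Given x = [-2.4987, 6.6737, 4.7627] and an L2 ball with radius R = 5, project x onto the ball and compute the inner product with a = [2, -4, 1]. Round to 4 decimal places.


Step 1: Compute ||x|| (intermediates to 6 decimals).
||x|| = sqrt((-2.4987)^2 + 6.6737^2 + 4.7627^2) = 8.571178
Step 2: Project.
Since ||x|| > R, scale = R/||x|| = 5/8.571178 = 0.58335, proj(x) = scale * x
proj(x) = [-1.457617, 3.893103, 2.778321]
Step 3: Dot product.
a^T * proj(x) = 2*(-1.457617) - 4*3.893103 + 1*2.778321 = -15.7093


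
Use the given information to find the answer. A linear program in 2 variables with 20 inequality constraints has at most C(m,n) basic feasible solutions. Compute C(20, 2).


Each vertex corresponds to some choice of n active constraints out of m, so the number of vertices is at most C(m, n) = m! / (n!(m-n)!).
m = 20, n = 2
Numerator: 20 * 19
Denominator: 2! = 2
C(20, 2) = 190


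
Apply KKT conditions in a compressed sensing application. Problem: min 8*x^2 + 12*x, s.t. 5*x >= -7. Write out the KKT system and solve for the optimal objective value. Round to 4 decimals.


Step 1: Try lambda = 0 (constraint inactive).
Stationarity: 2*8*x + 12 = 0
x* = -12/(2*8) = -0.75
Check constraint: 5*-0.75 = -3.75 >= -7 -- satisfied.
Step 2: Compute optimal value.
f(x*) = 8*(-0.75)^2 + 12*(-0.75) = -4.5


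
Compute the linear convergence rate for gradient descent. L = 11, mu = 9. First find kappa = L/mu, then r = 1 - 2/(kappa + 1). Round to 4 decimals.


Step 1: Compute the condition number.
kappa = L/mu = 11/9 = 1.2222
Step 2: Compute the convergence rate.
r = 1 - 2/(kappa + 1) = 1 - 2*mu/(L + mu) = (L - mu)/(L + mu) = 2/20 = 0.1


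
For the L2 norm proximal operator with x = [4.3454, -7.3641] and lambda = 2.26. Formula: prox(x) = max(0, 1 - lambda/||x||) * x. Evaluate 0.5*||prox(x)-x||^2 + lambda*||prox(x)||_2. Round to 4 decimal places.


Step 1: Compute ||x||.
||x|| = 8.5506
Step 2: Compute scaling factor.
scale = max(0, 1 - 2.26/8.5506) = 0.7357
Step 3: prox(x) = [3.1969, -5.4177]
||prox(x)|| = 6.2906
Step 4: Proximal objective.
0.5*||prox-x||^2 = 2.5538
lambda*||prox|| = 14.2168
Total = 16.7705


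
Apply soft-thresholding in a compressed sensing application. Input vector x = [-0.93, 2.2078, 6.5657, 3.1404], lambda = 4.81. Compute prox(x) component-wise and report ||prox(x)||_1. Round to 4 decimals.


Soft-thresholding with lambda = 4.81:
prox(-0.93) = sign(-0.93)*max(|-0.93| - 4.81, 0) = 0.0
prox(2.2078) = sign(2.2078)*max(|2.2078| - 4.81, 0) = 0.0
prox(6.5657) = sign(6.5657)*max(|6.5657| - 4.81, 0) = 1.7557
prox(3.1404) = sign(3.1404)*max(|3.1404| - 4.81, 0) = 0.0
prox(x) = [0.0, 0.0, 1.7557, 0.0]
||prox(x)||_1 = 0.0 + 0.0 + 1.7557 + 0.0 = 1.7557


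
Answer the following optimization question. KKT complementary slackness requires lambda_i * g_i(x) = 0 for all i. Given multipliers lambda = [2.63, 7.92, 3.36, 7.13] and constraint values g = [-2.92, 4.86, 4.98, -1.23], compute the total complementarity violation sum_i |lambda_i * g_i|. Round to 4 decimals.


KKT complementary slackness check:
lambda_1 * g_1 = 2.63 * -2.92 = -7.6796
lambda_2 * g_2 = 7.92 * 4.86 = 38.4912
lambda_3 * g_3 = 3.36 * 4.98 = 16.7328
lambda_4 * g_4 = 7.13 * -1.23 = -8.7699
Total violation = 7.6796 + 38.4912 + 16.7328 + 8.7699 = 71.6735


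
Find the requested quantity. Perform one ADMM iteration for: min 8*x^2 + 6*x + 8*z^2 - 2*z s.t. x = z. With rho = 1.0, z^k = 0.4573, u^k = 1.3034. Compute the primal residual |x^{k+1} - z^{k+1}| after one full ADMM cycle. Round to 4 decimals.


ADMM iteration with rho = 1.0, z^k = 0.4573, u^k = 1.3034
Step 1: x-update.
Minimize 8*x^2 + 6*x + (1.0/2)*(x - 0.4573 + 1.3034)^2
FOC: (2*8 + 1.0)*x = -6 + 1.0*(0.4573 - 1.3034)
x^{k+1} = -0.4027
Step 2: z-update.
Minimize 8*z^2 - 2*z + (1.0/2)*(-0.4027 - z + 1.3034)^2
FOC: (2*8 + 1.0)*z = 2 + 1.0*(-0.4027 + 1.3034)
z^{k+1} = 0.1706
Step 3: u-update.
u^{k+1} = 1.3034 - 0.4027 - 0.1706 = 0.7301
Step 4: Primal residual = |-0.4027 - 0.1706| = 0.5733


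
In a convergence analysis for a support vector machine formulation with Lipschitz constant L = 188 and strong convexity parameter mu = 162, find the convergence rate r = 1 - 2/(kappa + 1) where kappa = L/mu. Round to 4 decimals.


Step 1: Compute the condition number.
kappa = L/mu = 188/162 = 1.1605
Step 2: Compute the convergence rate.
r = 1 - 2/(kappa + 1) = 1 - 2*mu/(L + mu) = (L - mu)/(L + mu) = 26/350 = 0.0743


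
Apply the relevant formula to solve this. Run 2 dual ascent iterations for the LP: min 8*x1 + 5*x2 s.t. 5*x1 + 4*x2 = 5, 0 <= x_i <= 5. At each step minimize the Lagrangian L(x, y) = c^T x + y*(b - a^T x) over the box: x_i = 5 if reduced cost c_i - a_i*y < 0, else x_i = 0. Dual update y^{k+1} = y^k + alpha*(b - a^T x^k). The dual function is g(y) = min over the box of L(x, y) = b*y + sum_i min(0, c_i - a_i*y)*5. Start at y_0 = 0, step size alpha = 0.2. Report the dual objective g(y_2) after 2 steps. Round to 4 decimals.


Dual ascent for LP: min 8*x1 + 5*x2, 5*x1 + 4*x2 = 5, 0 <= x_i <= 5
Step 1: y^k = 0.0, reduced costs: (8.0, 5.0)
  x^k = (0.0, 0.0), subgradient = b - a^T x = 5.0
  y^{k+1} = 0.0 + 0.2*5.0 = 1.0
Step 2: y^k = 1.0, reduced costs: (3.0, 1.0)
  x^k = (0.0, 0.0), subgradient = b - a^T x = 5.0
  y^{k+1} = 1.0 + 0.2*5.0 = 2.0
Dual objective at y_2 = 2.0: reduced costs (-2.0, -3.0), box minimizer x = (5.0, 5.0)
g(y_2) = b*y + (c1 - a1*y)*x1 + (c2 - a2*y)*x2 = 5*2.0 + (-2.0)*5.0 + (-3.0)*5.0 = 10.0 - 10.0 - 15.0 = -15.0


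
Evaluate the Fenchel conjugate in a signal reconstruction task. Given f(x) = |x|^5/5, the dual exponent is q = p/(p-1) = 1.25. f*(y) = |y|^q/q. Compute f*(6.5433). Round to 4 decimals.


The conjugate exponent q satisfies 1/p + 1/q = 1.
p = 5, so q = 5/(5 - 1) = 1.25
|y|^q = 6.5433^1.25 = 10.4652
f*(6.5433) = 10.4652 / 1.25 = 8.3721


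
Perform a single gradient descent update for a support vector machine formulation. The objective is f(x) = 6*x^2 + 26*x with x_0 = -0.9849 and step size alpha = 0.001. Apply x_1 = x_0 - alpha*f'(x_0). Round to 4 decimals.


We compute the gradient at x_0 and apply the update.
f'(x) = 12*x + 26
f'(-0.9849) = 12*-0.9849 + 26 = 14.1812
x_1 = -0.9849 - 0.001*14.1812 = -0.9991


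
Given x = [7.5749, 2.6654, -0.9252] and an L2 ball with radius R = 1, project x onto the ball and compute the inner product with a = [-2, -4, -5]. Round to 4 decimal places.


Step 1: Compute ||x|| (intermediates to 6 decimals).
||x|| = sqrt(7.5749^2 + 2.6654^2 + (-0.9252)^2) = 8.083283
Step 2: Project.
Since ||x|| > R, scale = R/||x|| = 1/8.083283 = 0.123712, proj(x) = scale * x
proj(x) = [0.937106, 0.329742, -0.114458]
Step 3: Dot product.
a^T * proj(x) = -2*0.937106 - 4*0.329742 - 5*(-0.114458) = -2.6209


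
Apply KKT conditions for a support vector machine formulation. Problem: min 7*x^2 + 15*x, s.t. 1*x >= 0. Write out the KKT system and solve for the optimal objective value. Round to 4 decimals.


Step 1: Try lambda = 0 (constraint inactive).
x_unc = -15/(2*7) = -1.0714
Check: 1*-1.0714 = -1.0714 < 0 -- violated!
Step 2: Constraint must be active: 1*x = 0
x* = 0/1 = 0.0
lambda = (2*7*0.0 + 15)/1 = 15.0
Step 3: Compute optimal value.
f(x*) = 7*0.0^2 + 15*0.0 = 0.0


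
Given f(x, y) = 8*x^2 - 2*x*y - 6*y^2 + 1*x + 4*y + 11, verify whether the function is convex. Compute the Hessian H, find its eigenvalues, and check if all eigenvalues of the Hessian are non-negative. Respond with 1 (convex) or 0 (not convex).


The Hessian of f(x,y) = 8*x^2 - 2*x*y - 6*y^2 + 1*x + 4*y + 11 is:
H = [[16, -2], [-2, -12]]
Trace = 16 - 12 = 4
Determinant = 16*-12 - (-2)^2 = -196
Discriminant = (4)^2 - 4*-196 = 800.0
Eigenvalues: lambda_1 = -12.1421, lambda_2 = 16.1421
The function is not convex.

0


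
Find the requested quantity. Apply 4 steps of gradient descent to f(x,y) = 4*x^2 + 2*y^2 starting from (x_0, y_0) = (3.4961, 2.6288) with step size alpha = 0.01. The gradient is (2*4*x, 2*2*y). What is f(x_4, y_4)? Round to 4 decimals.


Gradient descent on f(x,y) = 4*x^2 + 2*y^2.
Starting point: (3.4961, 2.6288), alpha = 0.01
Step 1: grad_x = 2*4*3.4961 = 27.9688, grad_y = 2*2*2.6288 = 10.5152
  x_1 = 3.4961 - 0.01*27.9688 = 3.2164
  y_1 = 2.6288 - 0.01*10.5152 = 2.5236
Step 2: grad_x = 2*4*3.2164 = 25.7313, grad_y = 2*2*2.5236 = 10.0946
  x_2 = 3.2164 - 0.01*25.7313 = 2.9591
  y_2 = 2.5236 - 0.01*10.0946 = 2.4227
Step 3: grad_x = 2*4*2.9591 = 23.6728, grad_y = 2*2*2.4227 = 9.6908
  x_3 = 2.9591 - 0.01*23.6728 = 2.7224
  y_3 = 2.4227 - 0.01*9.6908 = 2.3258
Step 4: grad_x = 2*4*2.7224 = 21.779, grad_y = 2*2*2.3258 = 9.3032
  x_4 = 2.7224 - 0.01*21.779 = 2.5046
  y_4 = 2.3258 - 0.01*9.3032 = 2.2328
f(2.5046, 2.2328) = 4*2.5046^2 + 2*2.2328^2 = 35.0622


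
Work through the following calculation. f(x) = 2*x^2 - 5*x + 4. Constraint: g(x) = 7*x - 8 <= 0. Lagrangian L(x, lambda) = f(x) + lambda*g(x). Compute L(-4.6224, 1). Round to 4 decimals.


Step 1: Evaluate f(x).
f(-4.6224) = 2*(-4.6224)^2 - 5*(-4.6224) + 4 = 69.8452
Step 2: Evaluate g(x).
g(-4.6224) = 7*-4.6224 - 8 = -40.3568
Step 3: Compute Lagrangian.
L = 69.8452 + 1*-40.3568 = 29.4884


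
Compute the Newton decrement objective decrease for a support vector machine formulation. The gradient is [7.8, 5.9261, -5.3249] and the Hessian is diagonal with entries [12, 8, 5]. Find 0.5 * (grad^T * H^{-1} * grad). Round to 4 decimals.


Step 1: H is diagonal, so H^(-1) * g = [0.65, 0.7408, -1.065].
Step 2: g^T H^(-1) g = sum_i g_i^2 / H_ii
  = (7.8)^2/12 + (5.9261)^2/8 + (-5.3249)^2/5
  = 5.07 + 4.3898 + 5.6709 = 15.1307
Step 3: Objective decrease = 0.5 * g^T H^(-1) g = 7.5654


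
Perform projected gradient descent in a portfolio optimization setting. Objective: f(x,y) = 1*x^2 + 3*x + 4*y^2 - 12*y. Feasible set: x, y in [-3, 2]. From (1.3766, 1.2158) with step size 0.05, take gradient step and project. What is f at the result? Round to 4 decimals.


Step 1: Compute gradient at (1.3766, 1.2158).
grad_x = 2*1*1.3766 + 3 = 5.7532
grad_y = 2*4*1.2158 - 12 = -2.2736
Step 2: Gradient step.
x_raw = 1.3766 - 0.05*5.7532 = 1.0889
y_raw = 1.2158 - 0.05*-2.2736 = 1.3295
Step 3: Project onto [-3, 2].
x_proj = clip(1.0889) = 1.0889
y_proj = clip(1.3295) = 1.3295
Step 4: Evaluate f.
f(1.0889, 1.3295) = -4.4311


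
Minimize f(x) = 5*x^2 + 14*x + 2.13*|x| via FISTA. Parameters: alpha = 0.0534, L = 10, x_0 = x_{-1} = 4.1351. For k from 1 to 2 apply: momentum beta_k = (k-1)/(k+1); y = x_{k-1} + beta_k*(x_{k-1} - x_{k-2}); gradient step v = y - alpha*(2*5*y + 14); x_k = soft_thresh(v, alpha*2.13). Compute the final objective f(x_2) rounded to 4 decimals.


FISTA on f(x) = 5*x^2 + 14*x + 2.13*|x|
L = 10, alpha = 0.0534
Iteration 1: beta = 0.0, y = 4.1351 + 0.0*(4.1351 - 4.1351) = 4.1351
  grad(y) = 55.351, v = y - alpha*grad = 1.1794
  prox(v) = soft_thresh(1.1794, 0.1137) = 1.0656
Iteration 2: beta = 0.3333, y = 1.0656 + 0.3333*(1.0656 - 4.1351) = 0.0425
  grad(y) = 14.4245, v = y - alpha*grad = -0.7278
  prox(v) = soft_thresh(-0.7278, 0.1137) = -0.6141
f(x_2) = 5*(-0.6141)^2 + 14*(-0.6141) + 2.13*|-0.6141| = -5.4036


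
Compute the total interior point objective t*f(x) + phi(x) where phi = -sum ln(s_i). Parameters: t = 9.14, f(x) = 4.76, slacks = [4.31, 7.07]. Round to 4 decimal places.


Step 1: Compute log-barrier.
ln values: [1.4609, 1.9559]
phi = -(1.4609 + 1.9559) = -3.4168
Step 2: Compute augmented objective.
t*f(x) = 9.14*4.76 = 43.5064
Total = 43.5064 - 3.4168 = 40.0896


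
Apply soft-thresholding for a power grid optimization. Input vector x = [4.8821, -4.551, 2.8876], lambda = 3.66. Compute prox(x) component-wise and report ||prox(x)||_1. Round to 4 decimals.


Soft-thresholding with lambda = 3.66:
prox(4.8821) = sign(4.8821)*max(|4.8821| - 3.66, 0) = 1.2221
prox(-4.551) = sign(-4.551)*max(|-4.551| - 3.66, 0) = -0.891
prox(2.8876) = sign(2.8876)*max(|2.8876| - 3.66, 0) = 0.0
prox(x) = [1.2221, -0.891, 0.0]
||prox(x)||_1 = 1.2221 + 0.891 + 0.0 = 2.1131


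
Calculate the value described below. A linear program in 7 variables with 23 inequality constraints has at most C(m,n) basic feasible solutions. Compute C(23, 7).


Each vertex corresponds to some choice of n active constraints out of m, so the number of vertices is at most C(m, n) = m! / (n!(m-n)!).
m = 23, n = 7
Numerator: 23 * 22 * 21 * 20 * 19 * 18 * 17
Denominator: 7! = 5040
C(23, 7) = 245157


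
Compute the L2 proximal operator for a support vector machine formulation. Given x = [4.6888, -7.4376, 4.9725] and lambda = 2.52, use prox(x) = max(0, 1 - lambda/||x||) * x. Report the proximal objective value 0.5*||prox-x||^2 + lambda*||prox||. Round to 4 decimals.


Step 1: Compute ||x||.
||x|| = 10.1009
Step 2: Compute scaling factor.
scale = max(0, 1 - 2.52/10.1009) = 0.7505
Step 3: prox(x) = [3.519, -5.5821, 3.7319]
||prox(x)|| = 7.5809
Step 4: Proximal objective.
0.5*||prox-x||^2 = 3.1752
lambda*||prox|| = 19.1039
Total = 22.2791


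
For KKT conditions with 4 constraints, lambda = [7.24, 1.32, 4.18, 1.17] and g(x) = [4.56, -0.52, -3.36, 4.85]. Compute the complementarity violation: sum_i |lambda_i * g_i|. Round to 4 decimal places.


KKT complementary slackness check:
lambda_1 * g_1 = 7.24 * 4.56 = 33.0144
lambda_2 * g_2 = 1.32 * -0.52 = -0.6864
lambda_3 * g_3 = 4.18 * -3.36 = -14.0448
lambda_4 * g_4 = 1.17 * 4.85 = 5.6745
Total violation = 33.0144 + 0.6864 + 14.0448 + 5.6745 = 53.4201


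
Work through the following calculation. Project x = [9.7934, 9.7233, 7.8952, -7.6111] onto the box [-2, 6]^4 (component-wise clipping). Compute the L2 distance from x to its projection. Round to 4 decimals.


Project each component onto [-2, 6].
clip(9.7934) = 6.0, clip(9.7233) = 6.0, clip(7.8952) = 6.0, clip(-7.6111) = -2.0
Projection = [6.0, 6.0, 6.0, -2.0]
Squared diffs: [14.3899, 13.863, 3.5918, 31.4844]
Distance = sqrt(63.3291) = 7.958


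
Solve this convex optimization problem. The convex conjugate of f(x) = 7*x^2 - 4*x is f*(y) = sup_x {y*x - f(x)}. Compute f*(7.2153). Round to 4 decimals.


f*(y) = sup_x {y*x - a*x^2 - b*x} = sup_x {(y-b)*x - a*x^2}
FOC: (y - b) - 2a*x = 0 => x* = (y - b)/(2a)
x* = (7.2153 + 4)/(2*7) = 0.8011
f*(7.2153) = (y-b)^2/(4a) = (7.2153 + 4)^2/(4*7)
= 125.783/28 = 4.4922


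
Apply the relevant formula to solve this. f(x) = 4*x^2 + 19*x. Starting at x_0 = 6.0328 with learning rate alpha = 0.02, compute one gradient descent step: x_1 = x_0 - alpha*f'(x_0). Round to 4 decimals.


We compute the gradient at x_0 and apply the update.
f'(x) = 8*x + 19
f'(6.0328) = 8*6.0328 + 19 = 67.2624
x_1 = 6.0328 - 0.02*67.2624 = 4.6876


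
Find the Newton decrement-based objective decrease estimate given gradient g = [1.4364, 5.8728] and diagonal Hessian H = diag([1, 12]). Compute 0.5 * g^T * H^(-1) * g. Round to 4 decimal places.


Step 1: H is diagonal, so H^(-1) * g = [1.4364, 0.4894].
Step 2: g^T H^(-1) g = sum_i g_i^2 / H_ii
  = (1.4364)^2/1 + (5.8728)^2/12
  = 2.0632 + 2.8741 = 4.9374
Step 3: Objective decrease = 0.5 * g^T H^(-1) g = 2.4687


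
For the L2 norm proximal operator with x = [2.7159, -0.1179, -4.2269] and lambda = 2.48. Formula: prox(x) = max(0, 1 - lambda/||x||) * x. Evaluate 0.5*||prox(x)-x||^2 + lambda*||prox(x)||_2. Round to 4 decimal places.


Step 1: Compute ||x||.
||x|| = 5.0256
Step 2: Compute scaling factor.
scale = max(0, 1 - 2.48/5.0256) = 0.5065
Step 3: prox(x) = [1.3757, -0.0597, -2.141]
||prox(x)|| = 2.5456
Step 4: Proximal objective.
0.5*||prox-x||^2 = 3.0752
lambda*||prox|| = 6.3131
Total = 9.3883


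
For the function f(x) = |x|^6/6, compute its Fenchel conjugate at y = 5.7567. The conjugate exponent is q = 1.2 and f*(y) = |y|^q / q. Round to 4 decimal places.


The conjugate exponent q satisfies 1/p + 1/q = 1.
p = 6, so q = 6/(6 - 1) = 1.2
|y|^q = 5.7567^1.2 = 8.1697
f*(5.7567) = 8.1697 / 1.2 = 6.8081


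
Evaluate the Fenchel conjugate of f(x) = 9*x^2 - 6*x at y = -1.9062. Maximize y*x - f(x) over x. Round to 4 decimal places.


f*(y) = sup_x {y*x - a*x^2 - b*x} = sup_x {(y-b)*x - a*x^2}
FOC: (y - b) - 2a*x = 0 => x* = (y - b)/(2a)
x* = (-1.9062 + 6)/(2*9) = 0.2274
f*(-1.9062) = (y-b)^2/(4a) = (-1.9062 + 6)^2/(4*9)
= 16.7592/36 = 0.4655


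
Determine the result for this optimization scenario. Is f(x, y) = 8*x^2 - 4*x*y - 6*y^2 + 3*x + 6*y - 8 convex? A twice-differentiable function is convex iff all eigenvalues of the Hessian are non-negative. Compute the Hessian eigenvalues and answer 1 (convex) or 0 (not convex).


The Hessian of f(x,y) = 8*x^2 - 4*x*y - 6*y^2 + 3*x + 6*y - 8 is:
H = [[16, -4], [-4, -12]]
Trace = 16 - 12 = 4
Determinant = 16*-12 - (-4)^2 = -208
Discriminant = (4)^2 - 4*-208 = 848.0
Eigenvalues: lambda_1 = -12.5602, lambda_2 = 16.5602
The function is not convex.

0


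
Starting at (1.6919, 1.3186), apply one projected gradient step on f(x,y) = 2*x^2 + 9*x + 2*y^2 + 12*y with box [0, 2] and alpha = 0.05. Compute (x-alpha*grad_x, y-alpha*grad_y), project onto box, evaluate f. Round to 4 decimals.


Step 1: Compute gradient at (1.6919, 1.3186).
grad_x = 2*2*1.6919 + 9 = 15.7676
grad_y = 2*2*1.3186 + 12 = 17.2744
Step 2: Gradient step.
x_raw = 1.6919 - 0.05*15.7676 = 0.9035
y_raw = 1.3186 - 0.05*17.2744 = 0.4549
Step 3: Project onto [0, 2].
x_proj = clip(0.9035) = 0.9035
y_proj = clip(0.4549) = 0.4549
Step 4: Evaluate f.
f(0.9035, 0.4549) = 15.6368


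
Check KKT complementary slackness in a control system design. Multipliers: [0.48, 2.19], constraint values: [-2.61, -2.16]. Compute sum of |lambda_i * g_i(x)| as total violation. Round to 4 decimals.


KKT complementary slackness check:
lambda_1 * g_1 = 0.48 * -2.61 = -1.2528
lambda_2 * g_2 = 2.19 * -2.16 = -4.7304
Total violation = 1.2528 + 4.7304 = 5.9832


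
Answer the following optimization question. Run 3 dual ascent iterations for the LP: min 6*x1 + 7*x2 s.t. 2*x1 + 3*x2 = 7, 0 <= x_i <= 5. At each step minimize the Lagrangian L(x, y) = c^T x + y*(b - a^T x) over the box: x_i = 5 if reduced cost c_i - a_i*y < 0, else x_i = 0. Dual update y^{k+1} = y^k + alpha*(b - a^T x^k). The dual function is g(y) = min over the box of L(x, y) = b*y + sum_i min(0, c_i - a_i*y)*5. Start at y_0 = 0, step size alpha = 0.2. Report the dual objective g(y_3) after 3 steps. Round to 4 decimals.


Dual ascent for LP: min 6*x1 + 7*x2, 2*x1 + 3*x2 = 7, 0 <= x_i <= 5
Step 1: y^k = 0.0, reduced costs: (6.0, 7.0)
  x^k = (0.0, 0.0), subgradient = b - a^T x = 7.0
  y^{k+1} = 0.0 + 0.2*7.0 = 1.4
Step 2: y^k = 1.4, reduced costs: (3.2, 2.8)
  x^k = (0.0, 0.0), subgradient = b - a^T x = 7.0
  y^{k+1} = 1.4 + 0.2*7.0 = 2.8
Step 3: y^k = 2.8, reduced costs: (0.4, -1.4)
  x^k = (0.0, 5.0), subgradient = b - a^T x = -8.0
  y^{k+1} = 2.8 + 0.2*-8.0 = 1.2
Dual objective at y_3 = 1.2: reduced costs (3.6, 3.4), box minimizer x = (0.0, 0.0)
g(y_3) = b*y + (c1 - a1*y)*x1 + (c2 - a2*y)*x2 = 7*1.2 + 3.6*0.0 + 3.4*0.0 = 8.4 + 0.0 + 0.0 = 8.4


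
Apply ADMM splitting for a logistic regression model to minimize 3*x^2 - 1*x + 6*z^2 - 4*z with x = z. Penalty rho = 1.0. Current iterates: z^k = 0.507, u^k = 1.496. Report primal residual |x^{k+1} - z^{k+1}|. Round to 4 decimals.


ADMM iteration with rho = 1.0, z^k = 0.507, u^k = 1.496
Step 1: x-update.
Minimize 3*x^2 - 1*x + (1.0/2)*(x - 0.507 + 1.496)^2
FOC: (2*3 + 1.0)*x = 1 + 1.0*(0.507 - 1.496)
x^{k+1} = 0.0016
Step 2: z-update.
Minimize 6*z^2 - 4*z + (1.0/2)*(0.0016 - z + 1.496)^2
FOC: (2*6 + 1.0)*z = 4 + 1.0*(0.0016 + 1.496)
z^{k+1} = 0.4229
Step 3: u-update.
u^{k+1} = 1.496 + 0.0016 - 0.4229 = 1.0747
Step 4: Primal residual = |0.0016 - 0.4229| = 0.4213
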